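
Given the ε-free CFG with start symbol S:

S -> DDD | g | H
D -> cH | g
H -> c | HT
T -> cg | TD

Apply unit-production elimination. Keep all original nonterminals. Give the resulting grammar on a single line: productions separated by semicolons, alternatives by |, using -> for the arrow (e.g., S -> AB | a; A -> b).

Unit productions: S->H.
Unit pairs (A ⇒* B via units): (S,H).
S: inherits non-unit rules of {H, S} → DDD | HT | c | g.
D: inherits non-unit rules of {D} → cH | g.
H: inherits non-unit rules of {H} → HT | c.
T: inherits non-unit rules of {T} → TD | cg.

S -> c | g | HT | DDD; D -> g | cH; H -> c | HT; T -> TD | cg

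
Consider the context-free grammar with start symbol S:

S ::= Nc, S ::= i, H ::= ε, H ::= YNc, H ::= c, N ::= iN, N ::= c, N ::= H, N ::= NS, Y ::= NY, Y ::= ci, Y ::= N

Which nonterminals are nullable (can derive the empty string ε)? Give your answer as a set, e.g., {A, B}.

{H, N, Y}

Directly nullable (have an ε-rule): {H}.
N is nullable via N -> H (every symbol on the right is already known nullable).
Y is nullable via Y -> N (every symbol on the right is already known nullable).
Not nullable: S — each has a terminal in every rule's right-hand side or depends on a non-nullable symbol.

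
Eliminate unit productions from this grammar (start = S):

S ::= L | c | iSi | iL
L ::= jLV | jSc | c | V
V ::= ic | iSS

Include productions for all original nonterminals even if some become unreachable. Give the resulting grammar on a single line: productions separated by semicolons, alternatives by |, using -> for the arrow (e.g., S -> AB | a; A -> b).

S -> c | iL | ic | iSS | iSi | jLV | jSc; L -> c | ic | iSS | jLV | jSc; V -> ic | iSS

Unit productions: L->V, S->L.
Unit pairs (A ⇒* B via units): (L,V), (S,L), (S,V).
S: inherits non-unit rules of {L, S, V} → c | iL | iSS | iSi | ic | jLV | jSc.
L: inherits non-unit rules of {L, V} → c | iSS | ic | jLV | jSc.
V: inherits non-unit rules of {V} → iSS | ic.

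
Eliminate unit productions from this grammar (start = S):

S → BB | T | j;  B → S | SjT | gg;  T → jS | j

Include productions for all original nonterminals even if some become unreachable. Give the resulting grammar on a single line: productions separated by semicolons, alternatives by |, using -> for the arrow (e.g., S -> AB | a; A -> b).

S -> j | BB | jS; B -> j | BB | gg | jS | SjT; T -> j | jS

Unit productions: B->S, S->T.
Unit pairs (A ⇒* B via units): (B,S), (B,T), (S,T).
S: inherits non-unit rules of {S, T} → BB | j | jS.
B: inherits non-unit rules of {B, S, T} → BB | SjT | gg | j | jS.
T: inherits non-unit rules of {T} → j | jS.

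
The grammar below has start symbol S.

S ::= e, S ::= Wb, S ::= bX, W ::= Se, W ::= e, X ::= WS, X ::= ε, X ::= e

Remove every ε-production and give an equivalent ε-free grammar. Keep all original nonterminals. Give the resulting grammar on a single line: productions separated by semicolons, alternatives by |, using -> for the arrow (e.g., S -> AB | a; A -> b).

Nullable set: {X}.
S -> bX: X nullable, giving b | bX.
Drop X -> ε.
Unchanged (no nullable symbols): S -> Wb; S -> e; W -> Se; W -> e; X -> WS; X -> e.

S -> b | e | Wb | bX; W -> e | Se; X -> e | WS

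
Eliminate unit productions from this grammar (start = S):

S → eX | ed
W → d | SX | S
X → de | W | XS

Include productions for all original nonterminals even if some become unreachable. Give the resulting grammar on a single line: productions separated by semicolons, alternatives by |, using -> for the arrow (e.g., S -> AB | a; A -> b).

S -> eX | ed; W -> d | SX | eX | ed; X -> d | SX | XS | de | eX | ed

Unit productions: W->S, X->W.
Unit pairs (A ⇒* B via units): (W,S), (X,S), (X,W).
S: inherits non-unit rules of {S} → eX | ed.
W: inherits non-unit rules of {S, W} → SX | d | eX | ed.
X: inherits non-unit rules of {S, W, X} → SX | XS | d | de | eX | ed.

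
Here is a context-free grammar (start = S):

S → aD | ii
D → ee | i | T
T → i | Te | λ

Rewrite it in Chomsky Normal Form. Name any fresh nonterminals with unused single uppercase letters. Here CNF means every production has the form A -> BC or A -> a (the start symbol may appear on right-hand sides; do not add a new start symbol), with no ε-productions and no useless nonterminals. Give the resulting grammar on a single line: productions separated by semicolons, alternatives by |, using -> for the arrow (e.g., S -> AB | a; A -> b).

Nullable: {D, T}; after ε-elimination: S -> a | aD | ii; D -> T | i | ee; T -> e | i | Te.
After unit-elimination: S -> a | aD | ii; D -> e | i | Te | ee; T -> e | i | Te.
TERM: introduce B -> a, A -> e, C -> i and substitute in every rule of length ≥2.

S -> a | BD | CC; A -> e; B -> a; C -> i; D -> e | i | AA | TA; T -> e | i | TA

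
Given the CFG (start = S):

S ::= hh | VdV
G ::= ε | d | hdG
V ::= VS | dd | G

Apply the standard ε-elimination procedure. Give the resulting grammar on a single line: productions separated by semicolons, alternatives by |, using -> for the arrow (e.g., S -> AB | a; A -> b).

S -> d | Vd | dV | hh | VdV; G -> d | hd | hdG; V -> G | S | VS | dd

Nullable set: {G, V}.
S -> VdV: V, V nullable, giving Vd | VdV | d | dV.
Drop G -> ε.
G -> hdG: G nullable, giving hd | hdG.
V -> G: G nullable, giving G.
V -> VS: V nullable, giving S | VS.
Unchanged (no nullable symbols): S -> hh; G -> d; V -> dd.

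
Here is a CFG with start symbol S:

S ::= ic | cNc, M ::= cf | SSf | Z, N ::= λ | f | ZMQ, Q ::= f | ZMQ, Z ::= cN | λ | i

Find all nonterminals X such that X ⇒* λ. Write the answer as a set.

Directly nullable (have an ε-rule): {N, Z}.
M is nullable via M -> Z (every symbol on the right is already known nullable).
Not nullable: Q, S — each has a terminal in every rule's right-hand side or depends on a non-nullable symbol.

{M, N, Z}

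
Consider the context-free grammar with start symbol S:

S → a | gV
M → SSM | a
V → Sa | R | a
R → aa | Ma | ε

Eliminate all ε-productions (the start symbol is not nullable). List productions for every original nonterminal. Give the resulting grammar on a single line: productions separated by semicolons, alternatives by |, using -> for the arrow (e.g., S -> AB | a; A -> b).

S -> a | g | gV; M -> a | SSM; R -> Ma | aa; V -> R | a | Sa

Nullable set: {R, V}.
S -> gV: V nullable, giving g | gV.
Drop R -> ε.
V -> R: R nullable, giving R.
Unchanged (no nullable symbols): S -> a; M -> SSM; M -> a; R -> Ma; R -> aa; V -> Sa; V -> a.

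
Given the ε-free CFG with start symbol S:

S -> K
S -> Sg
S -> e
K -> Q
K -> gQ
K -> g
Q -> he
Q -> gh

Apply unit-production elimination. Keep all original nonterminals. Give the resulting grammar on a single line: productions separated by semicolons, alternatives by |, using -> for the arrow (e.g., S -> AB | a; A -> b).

S -> e | g | Sg | gQ | gh | he; K -> g | gQ | gh | he; Q -> gh | he

Unit productions: K->Q, S->K.
Unit pairs (A ⇒* B via units): (K,Q), (S,K), (S,Q).
S: inherits non-unit rules of {K, Q, S} → Sg | e | g | gQ | gh | he.
K: inherits non-unit rules of {K, Q} → g | gQ | gh | he.
Q: inherits non-unit rules of {Q} → gh | he.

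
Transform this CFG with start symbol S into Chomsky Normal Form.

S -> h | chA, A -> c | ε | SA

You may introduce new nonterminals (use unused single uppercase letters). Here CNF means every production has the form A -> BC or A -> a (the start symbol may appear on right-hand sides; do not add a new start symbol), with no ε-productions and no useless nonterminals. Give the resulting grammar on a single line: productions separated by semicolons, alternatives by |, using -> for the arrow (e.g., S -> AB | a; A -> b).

Nullable: {A}; after ε-elimination: S -> h | ch | chA; A -> S | c | SA.
After unit-elimination: S -> h | ch | chA; A -> c | h | SA | ch | chA.
TERM: introduce B -> c, C -> h and substitute in every rule of length ≥2.
BIN: A -> BCA becomes A -> BD, D -> CA; S -> BCA becomes S -> BE, E -> CA.

S -> h | BC | BE; A -> c | h | BC | BD | SA; B -> c; C -> h; D -> CA; E -> CA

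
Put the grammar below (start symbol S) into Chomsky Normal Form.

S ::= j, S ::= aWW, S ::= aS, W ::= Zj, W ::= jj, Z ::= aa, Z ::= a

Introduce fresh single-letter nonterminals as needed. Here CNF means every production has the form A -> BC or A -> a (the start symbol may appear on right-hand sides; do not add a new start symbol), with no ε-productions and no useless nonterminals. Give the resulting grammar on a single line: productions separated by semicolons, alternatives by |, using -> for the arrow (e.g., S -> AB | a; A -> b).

No ε-productions.
No unit productions to eliminate.
TERM: introduce A -> a, B -> j and substitute in every rule of length ≥2.
BIN: S -> AWW becomes S -> AC, C -> WW.

S -> j | AC | AS; A -> a; B -> j; C -> WW; W -> BB | ZB; Z -> a | AA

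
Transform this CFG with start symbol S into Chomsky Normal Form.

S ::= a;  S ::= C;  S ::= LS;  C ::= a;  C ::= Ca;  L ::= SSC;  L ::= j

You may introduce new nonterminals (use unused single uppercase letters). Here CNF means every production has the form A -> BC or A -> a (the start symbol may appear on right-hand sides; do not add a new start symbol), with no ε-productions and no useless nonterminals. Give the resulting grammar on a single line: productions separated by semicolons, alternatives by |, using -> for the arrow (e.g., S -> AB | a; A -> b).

S -> a | CA | LS; A -> a; B -> SC; C -> a | CA; L -> j | SB

No ε-productions.
After unit-elimination: S -> a | Ca | LS; C -> a | Ca; L -> j | SSC.
TERM: introduce A -> a and substitute in every rule of length ≥2.
BIN: L -> SSC becomes L -> SB, B -> SC.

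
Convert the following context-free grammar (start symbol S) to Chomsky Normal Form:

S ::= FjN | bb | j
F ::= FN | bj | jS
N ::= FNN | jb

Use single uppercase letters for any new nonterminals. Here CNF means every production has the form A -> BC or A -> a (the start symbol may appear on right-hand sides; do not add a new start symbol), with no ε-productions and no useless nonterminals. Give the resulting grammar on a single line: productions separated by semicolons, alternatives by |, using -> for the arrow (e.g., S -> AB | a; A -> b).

No ε-productions.
No unit productions to eliminate.
TERM: introduce A -> b, B -> j and substitute in every rule of length ≥2.
BIN: N -> FNN becomes N -> FC, C -> NN; S -> FBN becomes S -> FD, D -> BN.

S -> j | AA | FD; A -> b; B -> j; C -> NN; D -> BN; F -> AB | BS | FN; N -> BA | FC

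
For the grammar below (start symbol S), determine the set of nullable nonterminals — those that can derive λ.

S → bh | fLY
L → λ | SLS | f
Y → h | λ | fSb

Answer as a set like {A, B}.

{L, Y}

Directly nullable (have an ε-rule): {L, Y}.
Not nullable: S — each has a terminal in every rule's right-hand side or depends on a non-nullable symbol.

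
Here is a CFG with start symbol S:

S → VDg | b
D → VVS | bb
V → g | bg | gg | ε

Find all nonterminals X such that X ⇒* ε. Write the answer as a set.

{V}

Directly nullable (have an ε-rule): {V}.
Not nullable: D, S — each has a terminal in every rule's right-hand side or depends on a non-nullable symbol.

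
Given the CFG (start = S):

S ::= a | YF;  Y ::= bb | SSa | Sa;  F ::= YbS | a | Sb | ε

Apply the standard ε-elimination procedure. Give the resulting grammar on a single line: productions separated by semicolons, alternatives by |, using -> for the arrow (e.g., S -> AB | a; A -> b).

S -> Y | a | YF; F -> a | Sb | YbS; Y -> Sa | bb | SSa

Nullable set: {F}.
S -> YF: F nullable, giving Y | YF.
Drop F -> ε.
Unchanged (no nullable symbols): S -> a; F -> Sb; F -> YbS; F -> a; Y -> SSa; Y -> Sa; Y -> bb.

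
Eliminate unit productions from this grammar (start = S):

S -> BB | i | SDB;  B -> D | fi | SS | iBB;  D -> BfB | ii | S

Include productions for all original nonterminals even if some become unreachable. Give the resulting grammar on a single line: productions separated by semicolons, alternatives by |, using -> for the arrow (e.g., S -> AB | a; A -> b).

Unit productions: B->D, D->S.
Unit pairs (A ⇒* B via units): (B,D), (B,S), (D,S).
S: inherits non-unit rules of {S} → BB | SDB | i.
B: inherits non-unit rules of {B, D, S} → BB | BfB | SDB | SS | fi | i | iBB | ii.
D: inherits non-unit rules of {D, S} → BB | BfB | SDB | i | ii.

S -> i | BB | SDB; B -> i | BB | SS | fi | ii | BfB | SDB | iBB; D -> i | BB | ii | BfB | SDB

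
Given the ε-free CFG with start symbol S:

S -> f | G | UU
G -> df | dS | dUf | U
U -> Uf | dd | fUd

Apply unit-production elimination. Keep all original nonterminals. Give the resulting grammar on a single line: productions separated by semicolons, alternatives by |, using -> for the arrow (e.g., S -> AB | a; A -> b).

Unit productions: G->U, S->G.
Unit pairs (A ⇒* B via units): (G,U), (S,G), (S,U).
S: inherits non-unit rules of {G, S, U} → UU | Uf | dS | dUf | dd | df | f | fUd.
G: inherits non-unit rules of {G, U} → Uf | dS | dUf | dd | df | fUd.
U: inherits non-unit rules of {U} → Uf | dd | fUd.

S -> f | UU | Uf | dS | dd | df | dUf | fUd; G -> Uf | dS | dd | df | dUf | fUd; U -> Uf | dd | fUd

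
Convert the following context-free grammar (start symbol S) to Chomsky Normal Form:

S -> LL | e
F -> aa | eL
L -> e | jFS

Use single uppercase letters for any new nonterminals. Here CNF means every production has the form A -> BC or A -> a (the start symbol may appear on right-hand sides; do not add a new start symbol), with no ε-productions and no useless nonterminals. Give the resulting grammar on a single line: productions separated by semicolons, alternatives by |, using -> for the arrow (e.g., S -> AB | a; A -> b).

No ε-productions.
No unit productions to eliminate.
TERM: introduce A -> a, B -> e, C -> j and substitute in every rule of length ≥2.
BIN: L -> CFS becomes L -> CD, D -> FS.

S -> e | LL; A -> a; B -> e; C -> j; D -> FS; F -> AA | BL; L -> e | CD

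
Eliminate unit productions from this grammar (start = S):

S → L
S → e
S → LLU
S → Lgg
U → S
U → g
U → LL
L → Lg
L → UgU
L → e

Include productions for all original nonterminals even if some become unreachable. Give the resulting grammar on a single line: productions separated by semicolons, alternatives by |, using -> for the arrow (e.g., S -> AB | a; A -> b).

Unit productions: S->L, U->S.
Unit pairs (A ⇒* B via units): (S,L), (U,L), (U,S).
S: inherits non-unit rules of {L, S} → LLU | Lg | Lgg | UgU | e.
L: inherits non-unit rules of {L} → Lg | UgU | e.
U: inherits non-unit rules of {L, S, U} → LL | LLU | Lg | Lgg | UgU | e | g.

S -> e | Lg | LLU | Lgg | UgU; L -> e | Lg | UgU; U -> e | g | LL | Lg | LLU | Lgg | UgU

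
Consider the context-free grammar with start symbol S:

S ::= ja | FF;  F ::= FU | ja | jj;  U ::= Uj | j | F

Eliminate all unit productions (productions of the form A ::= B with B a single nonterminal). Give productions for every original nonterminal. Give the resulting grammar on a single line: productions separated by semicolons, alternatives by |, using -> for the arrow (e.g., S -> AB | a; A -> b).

S -> FF | ja; F -> FU | ja | jj; U -> j | FU | Uj | ja | jj

Unit productions: U->F.
Unit pairs (A ⇒* B via units): (U,F).
S: inherits non-unit rules of {S} → FF | ja.
F: inherits non-unit rules of {F} → FU | ja | jj.
U: inherits non-unit rules of {F, U} → FU | Uj | j | ja | jj.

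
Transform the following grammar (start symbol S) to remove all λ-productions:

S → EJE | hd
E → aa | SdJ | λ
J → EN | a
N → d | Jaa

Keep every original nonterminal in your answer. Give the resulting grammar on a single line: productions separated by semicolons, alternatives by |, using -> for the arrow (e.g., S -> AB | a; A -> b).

Nullable set: {E}.
S -> EJE: E, E nullable, giving EJ | EJE | J | JE.
Drop E -> λ.
J -> EN: E nullable, giving EN | N.
Unchanged (no nullable symbols): S -> hd; E -> SdJ; E -> aa; J -> a; N -> Jaa; N -> d.

S -> J | EJ | JE | hd | EJE; E -> aa | SdJ; J -> N | a | EN; N -> d | Jaa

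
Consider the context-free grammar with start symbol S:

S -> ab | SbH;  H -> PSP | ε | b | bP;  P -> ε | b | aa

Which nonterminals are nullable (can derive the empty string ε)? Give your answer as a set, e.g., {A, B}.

{H, P}

Directly nullable (have an ε-rule): {H, P}.
Not nullable: S — each has a terminal in every rule's right-hand side or depends on a non-nullable symbol.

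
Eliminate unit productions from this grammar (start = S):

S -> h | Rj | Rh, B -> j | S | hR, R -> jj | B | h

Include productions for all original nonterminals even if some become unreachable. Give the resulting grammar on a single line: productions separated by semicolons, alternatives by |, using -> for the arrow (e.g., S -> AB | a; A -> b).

Unit productions: B->S, R->B.
Unit pairs (A ⇒* B via units): (B,S), (R,B), (R,S).
S: inherits non-unit rules of {S} → Rh | Rj | h.
B: inherits non-unit rules of {B, S} → Rh | Rj | h | hR | j.
R: inherits non-unit rules of {B, R, S} → Rh | Rj | h | hR | j | jj.

S -> h | Rh | Rj; B -> h | j | Rh | Rj | hR; R -> h | j | Rh | Rj | hR | jj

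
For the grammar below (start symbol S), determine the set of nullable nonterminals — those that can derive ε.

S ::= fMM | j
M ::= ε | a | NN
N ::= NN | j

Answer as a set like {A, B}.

Directly nullable (have an ε-rule): {M}.
Not nullable: N, S — each has a terminal in every rule's right-hand side or depends on a non-nullable symbol.

{M}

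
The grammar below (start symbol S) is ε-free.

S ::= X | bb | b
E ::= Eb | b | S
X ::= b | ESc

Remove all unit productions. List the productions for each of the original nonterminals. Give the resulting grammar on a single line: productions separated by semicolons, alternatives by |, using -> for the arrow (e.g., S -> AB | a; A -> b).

Unit productions: E->S, S->X.
Unit pairs (A ⇒* B via units): (E,S), (E,X), (S,X).
S: inherits non-unit rules of {S, X} → ESc | b | bb.
E: inherits non-unit rules of {E, S, X} → ESc | Eb | b | bb.
X: inherits non-unit rules of {X} → ESc | b.

S -> b | bb | ESc; E -> b | Eb | bb | ESc; X -> b | ESc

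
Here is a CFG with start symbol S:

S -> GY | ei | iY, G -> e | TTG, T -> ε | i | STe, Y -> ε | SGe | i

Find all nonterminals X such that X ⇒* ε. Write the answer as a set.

{T, Y}

Directly nullable (have an ε-rule): {T, Y}.
Not nullable: G, S — each has a terminal in every rule's right-hand side or depends on a non-nullable symbol.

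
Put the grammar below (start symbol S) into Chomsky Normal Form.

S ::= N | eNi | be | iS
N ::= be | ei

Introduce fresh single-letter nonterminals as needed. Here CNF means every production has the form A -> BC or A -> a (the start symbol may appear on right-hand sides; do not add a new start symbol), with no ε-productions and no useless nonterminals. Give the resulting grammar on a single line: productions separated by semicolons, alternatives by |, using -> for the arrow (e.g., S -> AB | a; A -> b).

No ε-productions.
After unit-elimination: S -> be | ei | iS | eNi; N -> be | ei.
TERM: introduce A -> b, B -> e, C -> i and substitute in every rule of length ≥2.
BIN: S -> BNC becomes S -> BD, D -> NC.

S -> AB | BC | BD | CS; A -> b; B -> e; C -> i; D -> NC; N -> AB | BC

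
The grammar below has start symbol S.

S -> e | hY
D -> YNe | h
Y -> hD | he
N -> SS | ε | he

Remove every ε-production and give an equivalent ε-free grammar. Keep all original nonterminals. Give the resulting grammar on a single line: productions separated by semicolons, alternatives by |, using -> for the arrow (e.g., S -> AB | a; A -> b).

Nullable set: {N}.
D -> YNe: N nullable, giving YNe | Ye.
Drop N -> ε.
Unchanged (no nullable symbols): S -> e; S -> hY; D -> h; N -> SS; N -> he; Y -> hD; Y -> he.

S -> e | hY; D -> h | Ye | YNe; N -> SS | he; Y -> hD | he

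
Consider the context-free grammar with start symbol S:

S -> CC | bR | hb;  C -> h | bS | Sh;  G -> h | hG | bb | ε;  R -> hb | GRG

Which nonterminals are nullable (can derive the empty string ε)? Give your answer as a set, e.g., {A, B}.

{G}

Directly nullable (have an ε-rule): {G}.
Not nullable: C, R, S — each has a terminal in every rule's right-hand side or depends on a non-nullable symbol.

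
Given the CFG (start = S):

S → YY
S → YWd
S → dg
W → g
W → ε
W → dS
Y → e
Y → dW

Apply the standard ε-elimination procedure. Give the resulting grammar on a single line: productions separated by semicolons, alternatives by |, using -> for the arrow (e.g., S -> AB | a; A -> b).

Nullable set: {W}.
S -> YWd: W nullable, giving YWd | Yd.
Drop W -> ε.
Y -> dW: W nullable, giving d | dW.
Unchanged (no nullable symbols): S -> YY; S -> dg; W -> dS; W -> g; Y -> e.

S -> YY | Yd | dg | YWd; W -> g | dS; Y -> d | e | dW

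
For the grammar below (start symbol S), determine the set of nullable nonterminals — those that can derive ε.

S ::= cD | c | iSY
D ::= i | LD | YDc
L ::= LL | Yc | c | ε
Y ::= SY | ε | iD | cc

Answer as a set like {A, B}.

Directly nullable (have an ε-rule): {L, Y}.
Not nullable: D, S — each has a terminal in every rule's right-hand side or depends on a non-nullable symbol.

{L, Y}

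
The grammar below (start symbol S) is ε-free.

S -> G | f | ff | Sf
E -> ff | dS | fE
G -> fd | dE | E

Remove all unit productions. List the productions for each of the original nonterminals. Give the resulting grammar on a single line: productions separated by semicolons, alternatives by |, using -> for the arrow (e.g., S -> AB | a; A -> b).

Unit productions: G->E, S->G.
Unit pairs (A ⇒* B via units): (G,E), (S,E), (S,G).
S: inherits non-unit rules of {E, G, S} → Sf | dE | dS | f | fE | fd | ff.
E: inherits non-unit rules of {E} → dS | fE | ff.
G: inherits non-unit rules of {E, G} → dE | dS | fE | fd | ff.

S -> f | Sf | dE | dS | fE | fd | ff; E -> dS | fE | ff; G -> dE | dS | fE | fd | ff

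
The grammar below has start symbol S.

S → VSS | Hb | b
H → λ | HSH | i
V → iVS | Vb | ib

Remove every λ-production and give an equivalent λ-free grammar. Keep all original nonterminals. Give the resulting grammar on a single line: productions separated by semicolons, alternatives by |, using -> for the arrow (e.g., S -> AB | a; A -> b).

S -> b | Hb | VSS; H -> S | i | HS | SH | HSH; V -> Vb | ib | iVS

Nullable set: {H}.
S -> Hb: H nullable, giving Hb | b.
Drop H -> λ.
H -> HSH: H, H nullable, giving HS | HSH | S | SH.
Unchanged (no nullable symbols): S -> VSS; S -> b; H -> i; V -> Vb; V -> iVS; V -> ib.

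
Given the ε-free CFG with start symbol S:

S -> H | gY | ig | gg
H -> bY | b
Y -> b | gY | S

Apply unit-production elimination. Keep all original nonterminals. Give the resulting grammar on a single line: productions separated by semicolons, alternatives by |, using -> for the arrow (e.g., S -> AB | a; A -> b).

S -> b | bY | gY | gg | ig; H -> b | bY; Y -> b | bY | gY | gg | ig

Unit productions: S->H, Y->S.
Unit pairs (A ⇒* B via units): (S,H), (Y,H), (Y,S).
S: inherits non-unit rules of {H, S} → b | bY | gY | gg | ig.
H: inherits non-unit rules of {H} → b | bY.
Y: inherits non-unit rules of {H, S, Y} → b | bY | gY | gg | ig.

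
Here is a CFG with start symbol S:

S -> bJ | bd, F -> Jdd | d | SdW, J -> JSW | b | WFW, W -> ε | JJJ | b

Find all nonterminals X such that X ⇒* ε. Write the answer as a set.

Directly nullable (have an ε-rule): {W}.
Not nullable: F, J, S — each has a terminal in every rule's right-hand side or depends on a non-nullable symbol.

{W}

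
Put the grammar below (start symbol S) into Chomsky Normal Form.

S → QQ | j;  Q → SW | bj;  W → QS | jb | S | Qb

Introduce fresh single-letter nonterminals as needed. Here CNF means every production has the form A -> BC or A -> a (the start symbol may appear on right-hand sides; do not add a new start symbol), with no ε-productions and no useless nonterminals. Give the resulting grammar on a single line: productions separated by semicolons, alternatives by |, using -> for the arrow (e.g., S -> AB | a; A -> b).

No ε-productions.
After unit-elimination: S -> j | QQ; Q -> SW | bj; W -> j | QQ | QS | Qb | jb.
TERM: introduce A -> b, B -> j and substitute in every rule of length ≥2.

S -> j | QQ; A -> b; B -> j; Q -> AB | SW; W -> j | BA | QA | QQ | QS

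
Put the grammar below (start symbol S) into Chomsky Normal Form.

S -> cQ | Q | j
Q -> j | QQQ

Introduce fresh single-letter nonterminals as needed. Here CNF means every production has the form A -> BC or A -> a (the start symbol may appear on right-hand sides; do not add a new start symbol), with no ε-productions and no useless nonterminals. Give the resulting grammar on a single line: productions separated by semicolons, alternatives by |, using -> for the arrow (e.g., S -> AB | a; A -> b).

S -> j | AQ | QC; A -> c; B -> QQ; C -> QQ; Q -> j | QB

No ε-productions.
After unit-elimination: S -> j | cQ | QQQ; Q -> j | QQQ.
TERM: introduce A -> c and substitute in every rule of length ≥2.
BIN: Q -> QQQ becomes Q -> QB, B -> QQ; S -> QQQ becomes S -> QC, C -> QQ.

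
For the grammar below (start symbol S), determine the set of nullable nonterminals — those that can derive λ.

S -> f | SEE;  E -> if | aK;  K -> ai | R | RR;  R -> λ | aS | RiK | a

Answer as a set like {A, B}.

Directly nullable (have an ε-rule): {R}.
K is nullable via K -> R (every symbol on the right is already known nullable).
Not nullable: E, S — each has a terminal in every rule's right-hand side or depends on a non-nullable symbol.

{K, R}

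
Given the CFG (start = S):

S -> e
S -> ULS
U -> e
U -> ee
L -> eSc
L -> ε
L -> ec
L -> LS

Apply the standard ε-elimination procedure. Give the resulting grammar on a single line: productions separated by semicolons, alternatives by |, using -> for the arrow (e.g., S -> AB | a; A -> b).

S -> e | US | ULS; L -> S | LS | ec | eSc; U -> e | ee

Nullable set: {L}.
S -> ULS: L nullable, giving ULS | US.
Drop L -> ε.
L -> LS: L nullable, giving LS | S.
Unchanged (no nullable symbols): S -> e; L -> eSc; L -> ec; U -> e; U -> ee.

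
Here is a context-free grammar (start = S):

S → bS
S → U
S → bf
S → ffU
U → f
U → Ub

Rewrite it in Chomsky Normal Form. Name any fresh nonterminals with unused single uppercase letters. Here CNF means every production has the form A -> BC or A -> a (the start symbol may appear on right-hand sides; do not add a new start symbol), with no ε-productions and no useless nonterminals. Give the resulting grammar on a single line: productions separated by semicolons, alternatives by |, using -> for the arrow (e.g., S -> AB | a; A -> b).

S -> f | AB | AS | BC | UA; A -> b; B -> f; C -> BU; U -> f | UA

No ε-productions.
After unit-elimination: S -> f | Ub | bS | bf | ffU; U -> f | Ub.
TERM: introduce A -> b, B -> f and substitute in every rule of length ≥2.
BIN: S -> BBU becomes S -> BC, C -> BU.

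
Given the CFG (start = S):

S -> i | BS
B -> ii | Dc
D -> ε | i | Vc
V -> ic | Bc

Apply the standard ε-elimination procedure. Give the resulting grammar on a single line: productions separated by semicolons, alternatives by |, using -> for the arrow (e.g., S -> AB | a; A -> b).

S -> i | BS; B -> c | Dc | ii; D -> i | Vc; V -> Bc | ic

Nullable set: {D}.
B -> Dc: D nullable, giving Dc | c.
Drop D -> ε.
Unchanged (no nullable symbols): S -> BS; S -> i; B -> ii; D -> Vc; D -> i; V -> Bc; V -> ic.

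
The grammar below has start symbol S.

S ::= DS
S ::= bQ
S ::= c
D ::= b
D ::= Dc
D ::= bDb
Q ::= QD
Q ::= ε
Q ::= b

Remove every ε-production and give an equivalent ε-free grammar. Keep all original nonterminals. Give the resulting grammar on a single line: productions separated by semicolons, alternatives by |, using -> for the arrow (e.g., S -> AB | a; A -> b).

Nullable set: {Q}.
S -> bQ: Q nullable, giving b | bQ.
Drop Q -> ε.
Q -> QD: Q nullable, giving D | QD.
Unchanged (no nullable symbols): S -> DS; S -> c; D -> Dc; D -> b; D -> bDb; Q -> b.

S -> b | c | DS | bQ; D -> b | Dc | bDb; Q -> D | b | QD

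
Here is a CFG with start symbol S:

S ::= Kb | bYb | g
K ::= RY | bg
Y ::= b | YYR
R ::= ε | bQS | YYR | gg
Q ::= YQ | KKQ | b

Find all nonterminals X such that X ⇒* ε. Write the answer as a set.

Directly nullable (have an ε-rule): {R}.
Not nullable: K, Q, S, Y — each has a terminal in every rule's right-hand side or depends on a non-nullable symbol.

{R}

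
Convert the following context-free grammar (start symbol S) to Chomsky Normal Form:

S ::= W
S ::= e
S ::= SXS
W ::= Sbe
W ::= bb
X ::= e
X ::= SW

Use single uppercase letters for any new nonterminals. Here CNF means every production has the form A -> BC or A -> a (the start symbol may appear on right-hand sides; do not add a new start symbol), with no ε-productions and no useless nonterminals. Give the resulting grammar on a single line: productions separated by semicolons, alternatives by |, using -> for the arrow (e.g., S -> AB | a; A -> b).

No ε-productions.
After unit-elimination: S -> e | bb | SXS | Sbe; W -> bb | Sbe; X -> e | SW.
TERM: introduce A -> b, B -> e and substitute in every rule of length ≥2.
BIN: S -> SAB becomes S -> SC, C -> AB; S -> SXS becomes S -> SD, D -> XS; W -> SAB becomes W -> SE, E -> AB.

S -> e | AA | SC | SD; A -> b; B -> e; C -> AB; D -> XS; E -> AB; W -> AA | SE; X -> e | SW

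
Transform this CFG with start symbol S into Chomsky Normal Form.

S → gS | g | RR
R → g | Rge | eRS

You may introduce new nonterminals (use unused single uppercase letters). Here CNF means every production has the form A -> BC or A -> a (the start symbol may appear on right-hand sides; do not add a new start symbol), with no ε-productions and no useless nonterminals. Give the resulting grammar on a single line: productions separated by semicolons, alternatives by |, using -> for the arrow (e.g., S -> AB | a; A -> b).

S -> g | AS | RR; A -> g; B -> e; C -> RS; D -> AB; R -> g | BC | RD

No ε-productions.
No unit productions to eliminate.
TERM: introduce B -> e, A -> g and substitute in every rule of length ≥2.
BIN: R -> BRS becomes R -> BC, C -> RS; R -> RAB becomes R -> RD, D -> AB.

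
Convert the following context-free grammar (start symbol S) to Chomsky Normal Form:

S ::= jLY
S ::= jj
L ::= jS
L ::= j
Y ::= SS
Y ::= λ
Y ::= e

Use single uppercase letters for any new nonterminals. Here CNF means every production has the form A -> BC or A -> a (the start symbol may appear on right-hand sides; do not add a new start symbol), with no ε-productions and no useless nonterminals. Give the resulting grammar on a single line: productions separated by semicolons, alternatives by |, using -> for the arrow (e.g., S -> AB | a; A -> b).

Nullable: {Y}; after ε-elimination: S -> jL | jj | jLY; L -> j | jS; Y -> e | SS.
No unit productions to eliminate.
TERM: introduce A -> j and substitute in every rule of length ≥2.
BIN: S -> ALY becomes S -> AB, B -> LY.

S -> AA | AB | AL; A -> j; B -> LY; L -> j | AS; Y -> e | SS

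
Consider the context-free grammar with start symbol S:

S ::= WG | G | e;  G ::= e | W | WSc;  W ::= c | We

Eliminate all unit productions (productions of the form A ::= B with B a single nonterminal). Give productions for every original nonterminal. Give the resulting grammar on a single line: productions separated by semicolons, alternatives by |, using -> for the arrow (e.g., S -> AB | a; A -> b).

S -> c | e | WG | We | WSc; G -> c | e | We | WSc; W -> c | We

Unit productions: G->W, S->G.
Unit pairs (A ⇒* B via units): (G,W), (S,G), (S,W).
S: inherits non-unit rules of {G, S, W} → WG | WSc | We | c | e.
G: inherits non-unit rules of {G, W} → WSc | We | c | e.
W: inherits non-unit rules of {W} → We | c.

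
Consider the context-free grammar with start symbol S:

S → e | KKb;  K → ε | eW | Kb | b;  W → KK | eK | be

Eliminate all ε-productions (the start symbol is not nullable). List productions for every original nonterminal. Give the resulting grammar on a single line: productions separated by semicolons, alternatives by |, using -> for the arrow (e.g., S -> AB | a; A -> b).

S -> b | e | Kb | KKb; K -> b | e | Kb | eW; W -> K | e | KK | be | eK

Nullable set: {K, W}.
S -> KKb: K, K nullable, giving KKb | Kb | b.
Drop K -> ε.
K -> Kb: K nullable, giving Kb | b.
K -> eW: W nullable, giving e | eW.
W -> KK: K, K nullable, giving K | KK.
W -> eK: K nullable, giving e | eK.
Unchanged (no nullable symbols): S -> e; K -> b; W -> be.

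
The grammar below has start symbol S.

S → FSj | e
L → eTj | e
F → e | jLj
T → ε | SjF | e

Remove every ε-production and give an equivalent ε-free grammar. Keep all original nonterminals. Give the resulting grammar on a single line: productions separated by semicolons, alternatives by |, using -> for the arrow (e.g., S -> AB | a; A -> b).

Nullable set: {T}.
L -> eTj: T nullable, giving eTj | ej.
Drop T -> ε.
Unchanged (no nullable symbols): S -> FSj; S -> e; F -> e; F -> jLj; L -> e; T -> SjF; T -> e.

S -> e | FSj; F -> e | jLj; L -> e | ej | eTj; T -> e | SjF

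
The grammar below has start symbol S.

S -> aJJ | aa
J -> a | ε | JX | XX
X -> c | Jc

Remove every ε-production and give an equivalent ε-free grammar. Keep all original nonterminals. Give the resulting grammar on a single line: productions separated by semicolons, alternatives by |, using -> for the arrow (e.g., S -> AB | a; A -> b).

Nullable set: {J}.
S -> aJJ: J, J nullable, giving a | aJ | aJJ.
Drop J -> ε.
J -> JX: J nullable, giving JX | X.
X -> Jc: J nullable, giving Jc | c.
Unchanged (no nullable symbols): S -> aa; J -> XX; J -> a; X -> c.

S -> a | aJ | aa | aJJ; J -> X | a | JX | XX; X -> c | Jc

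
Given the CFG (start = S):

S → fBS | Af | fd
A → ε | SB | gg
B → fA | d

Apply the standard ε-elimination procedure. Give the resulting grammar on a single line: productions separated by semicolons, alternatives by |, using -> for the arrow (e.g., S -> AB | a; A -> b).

S -> f | Af | fd | fBS; A -> SB | gg; B -> d | f | fA

Nullable set: {A}.
S -> Af: A nullable, giving Af | f.
Drop A -> ε.
B -> fA: A nullable, giving f | fA.
Unchanged (no nullable symbols): S -> fBS; S -> fd; A -> SB; A -> gg; B -> d.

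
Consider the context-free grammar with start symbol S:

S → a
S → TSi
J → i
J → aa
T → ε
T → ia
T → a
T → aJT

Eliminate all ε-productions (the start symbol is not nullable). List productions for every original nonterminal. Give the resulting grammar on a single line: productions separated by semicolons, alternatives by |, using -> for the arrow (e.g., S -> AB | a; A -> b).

Nullable set: {T}.
S -> TSi: T nullable, giving Si | TSi.
Drop T -> ε.
T -> aJT: T nullable, giving aJ | aJT.
Unchanged (no nullable symbols): S -> a; J -> aa; J -> i; T -> a; T -> ia.

S -> a | Si | TSi; J -> i | aa; T -> a | aJ | ia | aJT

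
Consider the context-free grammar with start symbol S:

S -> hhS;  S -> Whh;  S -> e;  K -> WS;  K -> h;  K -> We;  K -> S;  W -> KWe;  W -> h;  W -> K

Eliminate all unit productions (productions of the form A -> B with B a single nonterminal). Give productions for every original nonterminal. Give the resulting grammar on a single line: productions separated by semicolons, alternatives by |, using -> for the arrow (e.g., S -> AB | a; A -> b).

Unit productions: K->S, W->K.
Unit pairs (A ⇒* B via units): (K,S), (W,K), (W,S).
S: inherits non-unit rules of {S} → Whh | e | hhS.
K: inherits non-unit rules of {K, S} → WS | We | Whh | e | h | hhS.
W: inherits non-unit rules of {K, S, W} → KWe | WS | We | Whh | e | h | hhS.

S -> e | Whh | hhS; K -> e | h | WS | We | Whh | hhS; W -> e | h | WS | We | KWe | Whh | hhS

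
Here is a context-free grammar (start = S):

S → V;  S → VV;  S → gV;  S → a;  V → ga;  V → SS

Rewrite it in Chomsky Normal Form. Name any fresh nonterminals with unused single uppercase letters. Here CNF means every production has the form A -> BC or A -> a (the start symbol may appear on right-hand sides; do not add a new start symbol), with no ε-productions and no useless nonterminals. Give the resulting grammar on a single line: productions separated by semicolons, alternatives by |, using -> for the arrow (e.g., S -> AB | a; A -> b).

S -> a | AB | AV | SS | VV; A -> g; B -> a; V -> AB | SS

No ε-productions.
After unit-elimination: S -> a | SS | VV | gV | ga; V -> SS | ga.
TERM: introduce B -> a, A -> g and substitute in every rule of length ≥2.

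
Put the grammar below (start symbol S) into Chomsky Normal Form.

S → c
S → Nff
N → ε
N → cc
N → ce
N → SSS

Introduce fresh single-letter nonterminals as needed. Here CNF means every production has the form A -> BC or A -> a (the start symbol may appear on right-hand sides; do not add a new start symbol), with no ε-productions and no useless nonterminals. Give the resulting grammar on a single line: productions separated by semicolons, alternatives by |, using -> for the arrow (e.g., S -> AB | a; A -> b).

Nullable: {N}; after ε-elimination: S -> c | ff | Nff; N -> cc | ce | SSS.
No unit productions to eliminate.
TERM: introduce A -> c, B -> e, C -> f and substitute in every rule of length ≥2.
BIN: N -> SSS becomes N -> SD, D -> SS; S -> NCC becomes S -> NE, E -> CC.

S -> c | CC | NE; A -> c; B -> e; C -> f; D -> SS; E -> CC; N -> AA | AB | SD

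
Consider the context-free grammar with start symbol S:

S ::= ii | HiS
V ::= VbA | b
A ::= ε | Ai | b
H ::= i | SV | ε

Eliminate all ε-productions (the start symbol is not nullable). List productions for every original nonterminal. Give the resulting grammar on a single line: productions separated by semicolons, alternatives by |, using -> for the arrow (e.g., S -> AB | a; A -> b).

S -> iS | ii | HiS; A -> b | i | Ai; H -> i | SV; V -> b | Vb | VbA

Nullable set: {A, H}.
S -> HiS: H nullable, giving HiS | iS.
Drop A -> ε.
A -> Ai: A nullable, giving Ai | i.
Drop H -> ε.
V -> VbA: A nullable, giving Vb | VbA.
Unchanged (no nullable symbols): S -> ii; A -> b; H -> SV; H -> i; V -> b.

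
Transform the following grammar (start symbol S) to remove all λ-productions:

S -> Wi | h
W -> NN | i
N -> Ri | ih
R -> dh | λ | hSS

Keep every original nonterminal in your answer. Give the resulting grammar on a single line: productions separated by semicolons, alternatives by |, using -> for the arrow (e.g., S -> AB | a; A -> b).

S -> h | Wi; N -> i | Ri | ih; R -> dh | hSS; W -> i | NN

Nullable set: {R}.
N -> Ri: R nullable, giving Ri | i.
Drop R -> λ.
Unchanged (no nullable symbols): S -> Wi; S -> h; N -> ih; R -> dh; R -> hSS; W -> NN; W -> i.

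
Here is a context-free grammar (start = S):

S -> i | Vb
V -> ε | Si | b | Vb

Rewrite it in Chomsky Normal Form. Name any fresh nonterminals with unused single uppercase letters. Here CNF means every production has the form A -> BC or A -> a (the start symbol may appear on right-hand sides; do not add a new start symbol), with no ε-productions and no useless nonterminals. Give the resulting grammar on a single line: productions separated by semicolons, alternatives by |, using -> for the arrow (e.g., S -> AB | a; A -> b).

S -> b | i | VA; A -> b; B -> i; V -> b | SB | VA

Nullable: {V}; after ε-elimination: S -> b | i | Vb; V -> b | Si | Vb.
No unit productions to eliminate.
TERM: introduce A -> b, B -> i and substitute in every rule of length ≥2.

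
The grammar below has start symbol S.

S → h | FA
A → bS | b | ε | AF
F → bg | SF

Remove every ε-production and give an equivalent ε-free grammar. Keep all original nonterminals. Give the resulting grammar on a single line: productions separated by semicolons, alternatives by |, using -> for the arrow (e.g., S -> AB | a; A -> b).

Nullable set: {A}.
S -> FA: A nullable, giving F | FA.
Drop A -> ε.
A -> AF: A nullable, giving AF | F.
Unchanged (no nullable symbols): S -> h; A -> b; A -> bS; F -> SF; F -> bg.

S -> F | h | FA; A -> F | b | AF | bS; F -> SF | bg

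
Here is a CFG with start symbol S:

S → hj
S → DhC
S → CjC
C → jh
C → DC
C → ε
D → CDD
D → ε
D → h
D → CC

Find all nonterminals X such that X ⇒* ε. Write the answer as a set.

{C, D}

Directly nullable (have an ε-rule): {C, D}.
Not nullable: S — each has a terminal in every rule's right-hand side or depends on a non-nullable symbol.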